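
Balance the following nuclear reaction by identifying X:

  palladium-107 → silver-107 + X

Conserve mass number: 107 = 107 + A, so A = 0.
Conserve atomic number: 46 = 47 + Z, so Z = -1.
A = 0 and Z = -1 is e⁻ — a beta-minus particle.

beta-minus particle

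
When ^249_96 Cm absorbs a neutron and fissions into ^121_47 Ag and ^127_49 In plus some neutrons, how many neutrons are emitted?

Conserve mass number: 250 = 121 + 127 + k, so k = 250 − 248 = 2.
Check atomic number: 96 = 47 + 49 + 0 = 96. ✓

2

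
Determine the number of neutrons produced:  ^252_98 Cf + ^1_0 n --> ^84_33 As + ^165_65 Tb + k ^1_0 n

Conserve mass number: 253 = 84 + 165 + k, so k = 253 − 249 = 4.
Check atomic number: 98 = 33 + 65 + 0 = 98. ✓

4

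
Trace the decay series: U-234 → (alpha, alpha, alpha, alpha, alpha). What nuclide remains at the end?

Pb-214

Start: (A, Z) = (234, 92).
After α: (230, 90).
After α: (226, 88).
After α: (222, 86).
After α: (218, 84).
After α: (214, 82).
Z = 82 is lead.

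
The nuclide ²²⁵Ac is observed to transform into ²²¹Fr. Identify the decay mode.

ΔA = 221 − 225 = -4; ΔZ = 87 − 89 = -2.
A drops by 4 and Z drops by 2 — the signature of alpha emission.

alpha decay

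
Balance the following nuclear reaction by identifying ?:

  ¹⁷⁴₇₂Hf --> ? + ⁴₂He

Conserve mass number: 174 = A + 4, so A = 170.
Conserve atomic number: 72 = Z + 2, so Z = 70.
Z = 70 is ytterbium, so the species is ¹⁷⁰₇₀Yb.

Yb-170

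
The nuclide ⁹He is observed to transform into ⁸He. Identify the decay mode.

neutron emission

ΔA = 8 − 9 = -1; ΔZ = 2 − 2 = +0.
A drops by 1 with Z unchanged — a neutron was emitted.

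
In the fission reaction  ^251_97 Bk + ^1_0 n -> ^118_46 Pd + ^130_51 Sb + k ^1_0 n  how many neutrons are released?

4

Conserve mass number: 252 = 118 + 130 + k, so k = 252 − 248 = 4.
Check atomic number: 97 = 46 + 51 + 0 = 97. ✓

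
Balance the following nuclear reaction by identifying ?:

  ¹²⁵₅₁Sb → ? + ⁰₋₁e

Te-125

Conserve mass number: 125 = A + 0, so A = 125.
Conserve atomic number: 51 = Z − 1, so Z = 52.
Z = 52 is tellurium, so the species is ¹²⁵₅₂Te.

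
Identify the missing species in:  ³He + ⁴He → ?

Be-7

Conserve mass number: 3 + 4 = A, so A = 7.
Conserve atomic number: 2 + 2 = Z, so Z = 4.
Z = 4 is beryllium, so the species is ⁷Be.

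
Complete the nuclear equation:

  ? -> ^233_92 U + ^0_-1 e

Pa-233

Conserve mass number: A = 233 + 0, so A = 233.
Conserve atomic number: Z = 92 − 1, so Z = 91.
Z = 91 is protactinium, so the species is ^233_91 Pa.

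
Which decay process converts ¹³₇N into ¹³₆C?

beta-plus decay or electron capture

ΔA = 13 − 13 = 0; ΔZ = 6 − 7 = -1.
A is unchanged and Z drops by 1 — a proton has become a neutron (β⁺ emission or electron capture).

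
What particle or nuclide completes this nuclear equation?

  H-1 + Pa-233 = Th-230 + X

alpha particle

Conserve mass number: 1 + 233 = 230 + A, so A = 4.
Conserve atomic number: 1 + 91 = 90 + Z, so Z = 2.
A = 4 and Z = 2 is He-4 — an alpha particle.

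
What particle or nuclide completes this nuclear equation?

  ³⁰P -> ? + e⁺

Si-30

Conserve mass number: 30 = A + 0, so A = 30.
Conserve atomic number: 15 = Z + 1, so Z = 14.
Z = 14 is silicon, so the species is ³⁰Si.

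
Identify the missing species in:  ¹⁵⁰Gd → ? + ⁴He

Sm-146

Conserve mass number: 150 = A + 4, so A = 146.
Conserve atomic number: 64 = Z + 2, so Z = 62.
Z = 62 is samarium, so the species is ¹⁴⁶Sm.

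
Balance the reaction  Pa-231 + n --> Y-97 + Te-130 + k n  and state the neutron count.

5

Conserve mass number: 232 = 97 + 130 + k, so k = 232 − 227 = 5.
Check atomic number: 91 = 39 + 52 + 0 = 91. ✓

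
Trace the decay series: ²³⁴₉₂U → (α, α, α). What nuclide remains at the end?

Rn-222

Start: (A, Z) = (234, 92).
After α: (230, 90).
After α: (226, 88).
After α: (222, 86).
Z = 86 is radon.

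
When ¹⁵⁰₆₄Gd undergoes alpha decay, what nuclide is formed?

Alpha decay: mass number changes by -4, atomic number by -2.
A: 150 − 4 = 146; Z: 64 − 2 = 62.
Z = 62 is samarium, so the daughter is ¹⁴⁶₆₂Sm.

Sm-146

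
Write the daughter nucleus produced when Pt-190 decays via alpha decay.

Os-186

Alpha decay: mass number changes by -4, atomic number by -2.
A: 190 − 4 = 186; Z: 78 − 2 = 76.
Z = 76 is osmium, so the daughter is Os-186.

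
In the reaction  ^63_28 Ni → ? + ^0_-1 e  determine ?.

Cu-63

Conserve mass number: 63 = A + 0, so A = 63.
Conserve atomic number: 28 = Z − 1, so Z = 29.
Z = 29 is copper, so the species is ^63_29 Cu.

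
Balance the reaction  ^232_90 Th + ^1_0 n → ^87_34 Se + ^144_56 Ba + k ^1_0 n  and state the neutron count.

2

Conserve mass number: 233 = 87 + 144 + k, so k = 233 − 231 = 2.
Check atomic number: 90 = 34 + 56 + 0 = 90. ✓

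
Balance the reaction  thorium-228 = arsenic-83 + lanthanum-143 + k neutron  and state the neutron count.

Conserve mass number: 228 = 83 + 143 + k, so k = 228 − 226 = 2.
Check atomic number: 90 = 33 + 57 + 0 = 90. ✓

2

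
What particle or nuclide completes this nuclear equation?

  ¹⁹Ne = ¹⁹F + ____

Conserve mass number: 19 = 19 + A, so A = 0.
Conserve atomic number: 10 = 9 + Z, so Z = 1.
A = 0 and Z = 1 is e⁺ — a positron.

positron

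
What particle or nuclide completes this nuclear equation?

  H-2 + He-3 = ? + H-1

He-4

Conserve mass number: 2 + 3 = A + 1, so A = 4.
Conserve atomic number: 1 + 2 = Z + 1, so Z = 2.
A = 4 and Z = 2 is He-4 — an alpha particle.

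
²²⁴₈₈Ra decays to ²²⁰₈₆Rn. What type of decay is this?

ΔA = 220 − 224 = -4; ΔZ = 86 − 88 = -2.
A drops by 4 and Z drops by 2 — the signature of alpha emission.

alpha decay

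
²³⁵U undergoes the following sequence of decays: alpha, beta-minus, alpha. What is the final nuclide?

Start: (A, Z) = (235, 92).
After α: (231, 90).
After β⁻: (231, 91).
After α: (227, 89).
Z = 89 is actinium.

Ac-227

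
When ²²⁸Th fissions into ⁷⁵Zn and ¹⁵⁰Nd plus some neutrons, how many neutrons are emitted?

3

Conserve mass number: 228 = 75 + 150 + k, so k = 228 − 225 = 3.
Check atomic number: 90 = 30 + 60 + 0 = 90. ✓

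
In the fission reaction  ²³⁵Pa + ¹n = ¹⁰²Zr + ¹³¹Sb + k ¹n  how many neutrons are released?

3

Conserve mass number: 236 = 102 + 131 + k, so k = 236 − 233 = 3.
Check atomic number: 91 = 40 + 51 + 0 = 91. ✓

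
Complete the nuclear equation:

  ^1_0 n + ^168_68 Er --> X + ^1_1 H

Conserve mass number: 1 + 168 = A + 1, so A = 168.
Conserve atomic number: 0 + 68 = Z + 1, so Z = 67.
Z = 67 is holmium, so the species is ^168_67 Ho.

Ho-168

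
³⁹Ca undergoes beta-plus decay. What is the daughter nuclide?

K-39

Beta-plus decay: mass number changes by +0, atomic number by -1.
A: 39 = 39; Z: 20 − 1 = 19.
Z = 19 is potassium, so the daughter is ³⁹K.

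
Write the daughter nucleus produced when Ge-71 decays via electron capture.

Electron capture: mass number changes by +0, atomic number by -1.
A: 71 = 71; Z: 32 − 1 = 31.
Z = 31 is gallium, so the daughter is Ga-71.

Ga-71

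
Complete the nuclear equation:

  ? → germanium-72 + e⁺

Conserve mass number: A = 72 + 0, so A = 72.
Conserve atomic number: Z = 32 + 1, so Z = 33.
Z = 33 is arsenic, so the species is arsenic-72.

As-72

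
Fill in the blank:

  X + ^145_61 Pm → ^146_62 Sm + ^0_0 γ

Conserve mass number: A + 145 = 146 + 0, so A = 1.
Conserve atomic number: Z + 61 = 62 + 0, so Z = 1.
A = 1 and Z = 1 is ^1_1 H — a proton.

proton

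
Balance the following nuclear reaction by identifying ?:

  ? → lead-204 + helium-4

Po-208

Conserve mass number: A = 204 + 4, so A = 208.
Conserve atomic number: Z = 82 + 2, so Z = 84.
Z = 84 is polonium, so the species is polonium-208.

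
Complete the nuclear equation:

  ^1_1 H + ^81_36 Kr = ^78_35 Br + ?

alpha particle

Conserve mass number: 1 + 81 = 78 + A, so A = 4.
Conserve atomic number: 1 + 36 = 35 + Z, so Z = 2.
A = 4 and Z = 2 is ^4_2 He — an alpha particle.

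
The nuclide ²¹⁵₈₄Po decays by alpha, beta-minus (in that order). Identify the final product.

Bi-211

Start: (A, Z) = (215, 84).
After α: (211, 82).
After β⁻: (211, 83).
Z = 83 is bismuth.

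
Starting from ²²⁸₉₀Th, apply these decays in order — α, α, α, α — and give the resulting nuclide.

Pb-212

Start: (A, Z) = (228, 90).
After α: (224, 88).
After α: (220, 86).
After α: (216, 84).
After α: (212, 82).
Z = 82 is lead.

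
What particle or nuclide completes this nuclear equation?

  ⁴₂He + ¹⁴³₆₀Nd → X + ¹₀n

Sm-146

Conserve mass number: 4 + 143 = A + 1, so A = 146.
Conserve atomic number: 2 + 60 = Z + 0, so Z = 62.
Z = 62 is samarium, so the species is ¹⁴⁶₆₂Sm.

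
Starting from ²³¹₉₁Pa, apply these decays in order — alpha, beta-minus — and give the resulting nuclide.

Th-227

Start: (A, Z) = (231, 91).
After α: (227, 89).
After β⁻: (227, 90).
Z = 90 is thorium.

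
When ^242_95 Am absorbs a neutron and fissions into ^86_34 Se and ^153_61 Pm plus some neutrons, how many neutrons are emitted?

Conserve mass number: 243 = 86 + 153 + k, so k = 243 − 239 = 4.
Check atomic number: 95 = 34 + 61 + 0 = 95. ✓

4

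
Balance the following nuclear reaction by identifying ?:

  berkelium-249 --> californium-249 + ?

beta-minus particle

Conserve mass number: 249 = 249 + A, so A = 0.
Conserve atomic number: 97 = 98 + Z, so Z = -1.
A = 0 and Z = -1 is e⁻ — a beta-minus particle.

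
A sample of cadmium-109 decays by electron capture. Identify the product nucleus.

Ag-109

Electron capture: mass number changes by +0, atomic number by -1.
A: 109 = 109; Z: 48 − 1 = 47.
Z = 47 is silver, so the daughter is silver-109.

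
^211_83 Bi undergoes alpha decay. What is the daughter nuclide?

Tl-207

Alpha decay: mass number changes by -4, atomic number by -2.
A: 211 − 4 = 207; Z: 83 − 2 = 81.
Z = 81 is thallium, so the daughter is ^207_81 Tl.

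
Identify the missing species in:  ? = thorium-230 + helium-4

Conserve mass number: A = 230 + 4, so A = 234.
Conserve atomic number: Z = 90 + 2, so Z = 92.
Z = 92 is uranium, so the species is uranium-234.

U-234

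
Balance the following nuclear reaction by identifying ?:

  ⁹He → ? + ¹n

He-8

Conserve mass number: 9 = A + 1, so A = 8.
Conserve atomic number: 2 = Z + 0, so Z = 2.
Z = 2 is helium, so the species is ⁸He.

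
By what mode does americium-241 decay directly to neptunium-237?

alpha decay

ΔA = 237 − 241 = -4; ΔZ = 93 − 95 = -2.
A drops by 4 and Z drops by 2 — the signature of alpha emission.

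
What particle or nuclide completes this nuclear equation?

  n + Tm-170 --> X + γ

Conserve mass number: 1 + 170 = A + 0, so A = 171.
Conserve atomic number: 0 + 69 = Z + 0, so Z = 69.
Z = 69 is thulium, so the species is Tm-171.

Tm-171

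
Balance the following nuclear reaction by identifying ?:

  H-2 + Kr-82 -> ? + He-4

Conserve mass number: 2 + 82 = A + 4, so A = 80.
Conserve atomic number: 1 + 36 = Z + 2, so Z = 35.
Z = 35 is bromine, so the species is Br-80.

Br-80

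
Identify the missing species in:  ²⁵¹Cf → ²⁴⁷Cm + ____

Conserve mass number: 251 = 247 + A, so A = 4.
Conserve atomic number: 98 = 96 + Z, so Z = 2.
A = 4 and Z = 2 is ⁴He — an alpha particle.

alpha particle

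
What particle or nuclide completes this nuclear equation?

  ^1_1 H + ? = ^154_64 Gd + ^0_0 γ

Conserve mass number: 1 + A = 154 + 0, so A = 153.
Conserve atomic number: 1 + Z = 64 + 0, so Z = 63.
Z = 63 is europium, so the species is ^153_63 Eu.

Eu-153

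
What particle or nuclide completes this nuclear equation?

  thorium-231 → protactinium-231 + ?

beta-minus particle

Conserve mass number: 231 = 231 + A, so A = 0.
Conserve atomic number: 90 = 91 + Z, so Z = -1.
A = 0 and Z = -1 is e⁻ — a beta-minus particle.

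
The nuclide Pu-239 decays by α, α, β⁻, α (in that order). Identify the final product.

Ac-227

Start: (A, Z) = (239, 94).
After α: (235, 92).
After α: (231, 90).
After β⁻: (231, 91).
After α: (227, 89).
Z = 89 is actinium.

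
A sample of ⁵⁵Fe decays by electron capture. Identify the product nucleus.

Electron capture: mass number changes by +0, atomic number by -1.
A: 55 = 55; Z: 26 − 1 = 25.
Z = 25 is manganese, so the daughter is ⁵⁵Mn.

Mn-55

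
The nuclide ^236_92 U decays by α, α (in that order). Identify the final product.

Ra-228

Start: (A, Z) = (236, 92).
After α: (232, 90).
After α: (228, 88).
Z = 88 is radium.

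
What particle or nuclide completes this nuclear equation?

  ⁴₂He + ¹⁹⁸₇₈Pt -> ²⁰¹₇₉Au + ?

proton

Conserve mass number: 4 + 198 = 201 + A, so A = 1.
Conserve atomic number: 2 + 78 = 79 + Z, so Z = 1.
A = 1 and Z = 1 is ¹₁H — a proton.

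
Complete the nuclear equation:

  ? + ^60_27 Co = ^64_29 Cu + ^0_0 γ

Conserve mass number: A + 60 = 64 + 0, so A = 4.
Conserve atomic number: Z + 27 = 29 + 0, so Z = 2.
A = 4 and Z = 2 is ^4_2 He — an alpha particle.

alpha particle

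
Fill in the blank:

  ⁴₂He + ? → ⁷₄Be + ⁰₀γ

Conserve mass number: 4 + A = 7 + 0, so A = 3.
Conserve atomic number: 2 + Z = 4 + 0, so Z = 2.
Z = 2 is helium, so the species is ³₂He.

He-3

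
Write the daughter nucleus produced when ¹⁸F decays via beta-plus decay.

O-18

Beta-plus decay: mass number changes by +0, atomic number by -1.
A: 18 = 18; Z: 9 − 1 = 8.
Z = 8 is oxygen, so the daughter is ¹⁸O.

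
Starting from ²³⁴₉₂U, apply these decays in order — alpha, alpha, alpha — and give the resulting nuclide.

Start: (A, Z) = (234, 92).
After α: (230, 90).
After α: (226, 88).
After α: (222, 86).
Z = 86 is radon.

Rn-222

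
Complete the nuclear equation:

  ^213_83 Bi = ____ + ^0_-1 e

Po-213

Conserve mass number: 213 = A + 0, so A = 213.
Conserve atomic number: 83 = Z − 1, so Z = 84.
Z = 84 is polonium, so the species is ^213_84 Po.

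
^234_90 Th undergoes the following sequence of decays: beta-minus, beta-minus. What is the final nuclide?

U-234

Start: (A, Z) = (234, 90).
After β⁻: (234, 91).
After β⁻: (234, 92).
Z = 92 is uranium.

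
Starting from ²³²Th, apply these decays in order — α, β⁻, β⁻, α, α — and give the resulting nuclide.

Rn-220

Start: (A, Z) = (232, 90).
After α: (228, 88).
After β⁻: (228, 89).
After β⁻: (228, 90).
After α: (224, 88).
After α: (220, 86).
Z = 86 is radon.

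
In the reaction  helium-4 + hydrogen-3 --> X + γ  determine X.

Conserve mass number: 4 + 3 = A + 0, so A = 7.
Conserve atomic number: 2 + 1 = Z + 0, so Z = 3.
Z = 3 is lithium, so the species is lithium-7.

Li-7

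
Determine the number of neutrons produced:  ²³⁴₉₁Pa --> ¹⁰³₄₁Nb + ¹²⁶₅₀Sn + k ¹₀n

5

Conserve mass number: 234 = 103 + 126 + k, so k = 234 − 229 = 5.
Check atomic number: 91 = 41 + 50 + 0 = 91. ✓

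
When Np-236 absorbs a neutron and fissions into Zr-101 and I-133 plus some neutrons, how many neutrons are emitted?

Conserve mass number: 237 = 101 + 133 + k, so k = 237 − 234 = 3.
Check atomic number: 93 = 40 + 53 + 0 = 93. ✓

3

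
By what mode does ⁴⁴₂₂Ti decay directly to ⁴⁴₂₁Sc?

beta-plus decay or electron capture

ΔA = 44 − 44 = 0; ΔZ = 21 − 22 = -1.
A is unchanged and Z drops by 1 — a proton has become a neutron (β⁺ emission or electron capture).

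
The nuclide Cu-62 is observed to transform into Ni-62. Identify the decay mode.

ΔA = 62 − 62 = 0; ΔZ = 28 − 29 = -1.
A is unchanged and Z drops by 1 — a proton has become a neutron (β⁺ emission or electron capture).

beta-plus decay or electron capture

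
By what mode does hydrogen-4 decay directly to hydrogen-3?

ΔA = 3 − 4 = -1; ΔZ = 1 − 1 = +0.
A drops by 1 with Z unchanged — a neutron was emitted.

neutron emission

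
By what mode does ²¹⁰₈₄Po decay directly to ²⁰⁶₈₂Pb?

alpha decay

ΔA = 206 − 210 = -4; ΔZ = 82 − 84 = -2.
A drops by 4 and Z drops by 2 — the signature of alpha emission.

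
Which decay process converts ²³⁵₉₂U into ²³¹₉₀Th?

ΔA = 231 − 235 = -4; ΔZ = 90 − 92 = -2.
A drops by 4 and Z drops by 2 — the signature of alpha emission.

alpha decay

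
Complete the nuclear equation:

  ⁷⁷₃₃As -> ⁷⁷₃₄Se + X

beta-minus particle

Conserve mass number: 77 = 77 + A, so A = 0.
Conserve atomic number: 33 = 34 + Z, so Z = -1.
A = 0 and Z = -1 is ⁰₋₁e — a beta-minus particle.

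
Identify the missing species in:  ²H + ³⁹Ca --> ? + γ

Conserve mass number: 2 + 39 = A + 0, so A = 41.
Conserve atomic number: 1 + 20 = Z + 0, so Z = 21.
Z = 21 is scandium, so the species is ⁴¹Sc.

Sc-41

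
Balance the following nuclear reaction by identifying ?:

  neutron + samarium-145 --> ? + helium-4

Nd-142

Conserve mass number: 1 + 145 = A + 4, so A = 142.
Conserve atomic number: 0 + 62 = Z + 2, so Z = 60.
Z = 60 is neodymium, so the species is neodymium-142.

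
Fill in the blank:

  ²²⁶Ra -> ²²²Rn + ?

Conserve mass number: 226 = 222 + A, so A = 4.
Conserve atomic number: 88 = 86 + Z, so Z = 2.
A = 4 and Z = 2 is ⁴He — an alpha particle.

alpha particle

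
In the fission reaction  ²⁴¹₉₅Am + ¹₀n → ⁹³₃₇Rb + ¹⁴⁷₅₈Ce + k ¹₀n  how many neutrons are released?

2

Conserve mass number: 242 = 93 + 147 + k, so k = 242 − 240 = 2.
Check atomic number: 95 = 37 + 58 + 0 = 95. ✓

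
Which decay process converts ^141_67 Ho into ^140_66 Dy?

ΔA = 140 − 141 = -1; ΔZ = 66 − 67 = -1.
A drops by 1 and Z drops by 1 — a proton was emitted.

proton emission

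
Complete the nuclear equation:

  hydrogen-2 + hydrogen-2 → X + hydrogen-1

H-3

Conserve mass number: 2 + 2 = A + 1, so A = 3.
Conserve atomic number: 1 + 1 = Z + 1, so Z = 1.
A = 3 and Z = 1 is hydrogen-3 — a triton.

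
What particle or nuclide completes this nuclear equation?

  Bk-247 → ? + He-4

Conserve mass number: 247 = A + 4, so A = 243.
Conserve atomic number: 97 = Z + 2, so Z = 95.
Z = 95 is americium, so the species is Am-243.

Am-243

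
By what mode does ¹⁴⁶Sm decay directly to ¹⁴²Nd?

alpha decay

ΔA = 142 − 146 = -4; ΔZ = 60 − 62 = -2.
A drops by 4 and Z drops by 2 — the signature of alpha emission.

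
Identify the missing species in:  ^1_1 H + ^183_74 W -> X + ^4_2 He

Ta-180

Conserve mass number: 1 + 183 = A + 4, so A = 180.
Conserve atomic number: 1 + 74 = Z + 2, so Z = 73.
Z = 73 is tantalum, so the species is ^180_73 Ta.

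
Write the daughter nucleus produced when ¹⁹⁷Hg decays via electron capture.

Electron capture: mass number changes by +0, atomic number by -1.
A: 197 = 197; Z: 80 − 1 = 79.
Z = 79 is gold, so the daughter is ¹⁹⁷Au.

Au-197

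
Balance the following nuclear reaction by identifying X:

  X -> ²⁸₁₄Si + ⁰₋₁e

Conserve mass number: A = 28 + 0, so A = 28.
Conserve atomic number: Z = 14 − 1, so Z = 13.
Z = 13 is aluminium, so the species is ²⁸₁₃Al.

Al-28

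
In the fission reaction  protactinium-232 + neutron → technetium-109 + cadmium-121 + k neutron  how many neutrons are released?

Conserve mass number: 233 = 109 + 121 + k, so k = 233 − 230 = 3.
Check atomic number: 91 = 43 + 48 + 0 = 91. ✓

3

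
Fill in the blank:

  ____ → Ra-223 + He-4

Conserve mass number: A = 223 + 4, so A = 227.
Conserve atomic number: Z = 88 + 2, so Z = 90.
Z = 90 is thorium, so the species is Th-227.

Th-227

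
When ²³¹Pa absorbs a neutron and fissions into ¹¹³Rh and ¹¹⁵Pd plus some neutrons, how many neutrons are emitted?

4

Conserve mass number: 232 = 113 + 115 + k, so k = 232 − 228 = 4.
Check atomic number: 91 = 45 + 46 + 0 = 91. ✓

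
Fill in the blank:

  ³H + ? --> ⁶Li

Conserve mass number: 3 + A = 6, so A = 3.
Conserve atomic number: 1 + Z = 3, so Z = 2.
Z = 2 is helium, so the species is ³He.

He-3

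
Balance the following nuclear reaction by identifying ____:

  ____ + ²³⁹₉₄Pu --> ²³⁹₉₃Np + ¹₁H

Conserve mass number: A + 239 = 239 + 1, so A = 1.
Conserve atomic number: Z + 94 = 93 + 1, so Z = 0.
A = 1 and Z = 0 is ¹₀n — a neutron.

neutron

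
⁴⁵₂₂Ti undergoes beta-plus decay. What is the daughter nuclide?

Beta-plus decay: mass number changes by +0, atomic number by -1.
A: 45 = 45; Z: 22 − 1 = 21.
Z = 21 is scandium, so the daughter is ⁴⁵₂₁Sc.

Sc-45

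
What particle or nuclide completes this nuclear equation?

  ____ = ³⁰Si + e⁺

P-30

Conserve mass number: A = 30 + 0, so A = 30.
Conserve atomic number: Z = 14 + 1, so Z = 15.
Z = 15 is phosphorus, so the species is ³⁰P.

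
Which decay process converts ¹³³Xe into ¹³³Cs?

beta-minus decay

ΔA = 133 − 133 = 0; ΔZ = 55 − 54 = +1.
A is unchanged and Z rises by 1 — a neutron has become a proton (β⁻ decay).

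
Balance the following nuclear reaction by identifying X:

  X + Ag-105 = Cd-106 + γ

Conserve mass number: A + 105 = 106 + 0, so A = 1.
Conserve atomic number: Z + 47 = 48 + 0, so Z = 1.
A = 1 and Z = 1 is H-1 — a proton.

proton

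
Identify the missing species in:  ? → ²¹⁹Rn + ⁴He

Conserve mass number: A = 219 + 4, so A = 223.
Conserve atomic number: Z = 86 + 2, so Z = 88.
Z = 88 is radium, so the species is ²²³Ra.

Ra-223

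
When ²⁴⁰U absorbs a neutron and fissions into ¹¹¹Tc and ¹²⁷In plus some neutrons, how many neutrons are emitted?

3

Conserve mass number: 241 = 111 + 127 + k, so k = 241 − 238 = 3.
Check atomic number: 92 = 43 + 49 + 0 = 92. ✓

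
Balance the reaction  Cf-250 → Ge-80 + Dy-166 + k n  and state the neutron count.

4

Conserve mass number: 250 = 80 + 166 + k, so k = 250 − 246 = 4.
Check atomic number: 98 = 32 + 66 + 0 = 98. ✓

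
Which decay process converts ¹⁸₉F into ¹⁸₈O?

ΔA = 18 − 18 = 0; ΔZ = 8 − 9 = -1.
A is unchanged and Z drops by 1 — a proton has become a neutron (β⁺ emission or electron capture).

beta-plus decay or electron capture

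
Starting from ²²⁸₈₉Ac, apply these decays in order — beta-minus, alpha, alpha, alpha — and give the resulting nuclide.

Po-216

Start: (A, Z) = (228, 89).
After β⁻: (228, 90).
After α: (224, 88).
After α: (220, 86).
After α: (216, 84).
Z = 84 is polonium.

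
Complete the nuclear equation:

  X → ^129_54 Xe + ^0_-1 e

Conserve mass number: A = 129 + 0, so A = 129.
Conserve atomic number: Z = 54 − 1, so Z = 53.
Z = 53 is iodine, so the species is ^129_53 I.

I-129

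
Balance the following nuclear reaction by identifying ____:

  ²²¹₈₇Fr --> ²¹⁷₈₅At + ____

Conserve mass number: 221 = 217 + A, so A = 4.
Conserve atomic number: 87 = 85 + Z, so Z = 2.
A = 4 and Z = 2 is ⁴₂He — an alpha particle.

alpha particle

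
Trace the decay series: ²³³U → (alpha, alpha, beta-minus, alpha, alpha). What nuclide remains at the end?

At-217

Start: (A, Z) = (233, 92).
After α: (229, 90).
After α: (225, 88).
After β⁻: (225, 89).
After α: (221, 87).
After α: (217, 85).
Z = 85 is astatine.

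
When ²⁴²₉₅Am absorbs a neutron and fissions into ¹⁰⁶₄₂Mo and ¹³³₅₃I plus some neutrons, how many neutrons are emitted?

Conserve mass number: 243 = 106 + 133 + k, so k = 243 − 239 = 4.
Check atomic number: 95 = 42 + 53 + 0 = 95. ✓

4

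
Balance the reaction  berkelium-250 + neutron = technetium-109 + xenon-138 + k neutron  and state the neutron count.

4

Conserve mass number: 251 = 109 + 138 + k, so k = 251 − 247 = 4.
Check atomic number: 97 = 43 + 54 + 0 = 97. ✓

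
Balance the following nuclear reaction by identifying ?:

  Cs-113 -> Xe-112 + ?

Conserve mass number: 113 = 112 + A, so A = 1.
Conserve atomic number: 55 = 54 + Z, so Z = 1.
A = 1 and Z = 1 is H-1 — a proton.

proton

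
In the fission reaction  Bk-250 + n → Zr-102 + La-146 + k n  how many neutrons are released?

Conserve mass number: 251 = 102 + 146 + k, so k = 251 − 248 = 3.
Check atomic number: 97 = 40 + 57 + 0 = 97. ✓

3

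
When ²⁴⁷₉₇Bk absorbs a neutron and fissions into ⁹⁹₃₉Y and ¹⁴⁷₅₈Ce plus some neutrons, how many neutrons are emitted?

Conserve mass number: 248 = 99 + 147 + k, so k = 248 − 246 = 2.
Check atomic number: 97 = 39 + 58 + 0 = 97. ✓

2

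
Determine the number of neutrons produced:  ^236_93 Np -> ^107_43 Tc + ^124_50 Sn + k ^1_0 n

Conserve mass number: 236 = 107 + 124 + k, so k = 236 − 231 = 5.
Check atomic number: 93 = 43 + 50 + 0 = 93. ✓

5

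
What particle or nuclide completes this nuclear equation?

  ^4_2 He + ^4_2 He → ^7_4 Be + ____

neutron

Conserve mass number: 4 + 4 = 7 + A, so A = 1.
Conserve atomic number: 2 + 2 = 4 + Z, so Z = 0.
A = 1 and Z = 0 is ^1_0 n — a neutron.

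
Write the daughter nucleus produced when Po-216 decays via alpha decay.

Pb-212

Alpha decay: mass number changes by -4, atomic number by -2.
A: 216 − 4 = 212; Z: 84 − 2 = 82.
Z = 82 is lead, so the daughter is Pb-212.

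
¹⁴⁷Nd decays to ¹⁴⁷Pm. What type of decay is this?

beta-minus decay

ΔA = 147 − 147 = 0; ΔZ = 61 − 60 = +1.
A is unchanged and Z rises by 1 — a neutron has become a proton (β⁻ decay).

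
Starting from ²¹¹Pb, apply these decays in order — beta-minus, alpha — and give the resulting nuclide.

Tl-207

Start: (A, Z) = (211, 82).
After β⁻: (211, 83).
After α: (207, 81).
Z = 81 is thallium.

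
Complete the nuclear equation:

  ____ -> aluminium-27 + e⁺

Conserve mass number: A = 27 + 0, so A = 27.
Conserve atomic number: Z = 13 + 1, so Z = 14.
Z = 14 is silicon, so the species is silicon-27.

Si-27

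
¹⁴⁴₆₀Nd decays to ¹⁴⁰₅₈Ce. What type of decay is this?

alpha decay

ΔA = 140 − 144 = -4; ΔZ = 58 − 60 = -2.
A drops by 4 and Z drops by 2 — the signature of alpha emission.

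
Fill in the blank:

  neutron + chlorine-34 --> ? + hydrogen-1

Conserve mass number: 1 + 34 = A + 1, so A = 34.
Conserve atomic number: 0 + 17 = Z + 1, so Z = 16.
Z = 16 is sulfur, so the species is sulfur-34.

S-34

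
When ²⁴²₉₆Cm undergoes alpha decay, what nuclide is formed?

Alpha decay: mass number changes by -4, atomic number by -2.
A: 242 − 4 = 238; Z: 96 − 2 = 94.
Z = 94 is plutonium, so the daughter is ²³⁸₉₄Pu.

Pu-238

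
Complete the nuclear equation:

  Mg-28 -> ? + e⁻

Al-28

Conserve mass number: 28 = A + 0, so A = 28.
Conserve atomic number: 12 = Z − 1, so Z = 13.
Z = 13 is aluminium, so the species is Al-28.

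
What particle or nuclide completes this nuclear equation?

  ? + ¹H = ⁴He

Conserve mass number: A + 1 = 4, so A = 3.
Conserve atomic number: Z + 1 = 2, so Z = 1.
A = 3 and Z = 1 is ³H — a triton.

triton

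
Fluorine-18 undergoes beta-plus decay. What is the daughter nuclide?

Beta-plus decay: mass number changes by +0, atomic number by -1.
A: 18 = 18; Z: 9 − 1 = 8.
Z = 8 is oxygen, so the daughter is oxygen-18.

O-18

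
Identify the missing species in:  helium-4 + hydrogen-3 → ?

Li-7

Conserve mass number: 4 + 3 = A, so A = 7.
Conserve atomic number: 2 + 1 = Z, so Z = 3.
Z = 3 is lithium, so the species is lithium-7.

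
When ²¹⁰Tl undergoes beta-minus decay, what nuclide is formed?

Beta-minus decay: mass number changes by +0, atomic number by +1.
A: 210 = 210; Z: 81 + 1 = 82.
Z = 82 is lead, so the daughter is ²¹⁰Pb.

Pb-210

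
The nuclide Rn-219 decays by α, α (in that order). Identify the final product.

Pb-211

Start: (A, Z) = (219, 86).
After α: (215, 84).
After α: (211, 82).
Z = 82 is lead.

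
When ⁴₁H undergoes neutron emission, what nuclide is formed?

H-3

Neutron emission: mass number changes by -1, atomic number by +0.
A: 4 − 1 = 3; Z: 1 = 1.
Z = 1 is hydrogen, so the daughter is ³₁H.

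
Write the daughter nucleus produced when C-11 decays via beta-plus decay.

B-11

Beta-plus decay: mass number changes by +0, atomic number by -1.
A: 11 = 11; Z: 6 − 1 = 5.
Z = 5 is boron, so the daughter is B-11.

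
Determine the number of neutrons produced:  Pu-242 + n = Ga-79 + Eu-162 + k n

Conserve mass number: 243 = 79 + 162 + k, so k = 243 − 241 = 2.
Check atomic number: 94 = 31 + 63 + 0 = 94. ✓

2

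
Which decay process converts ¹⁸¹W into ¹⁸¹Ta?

beta-plus decay or electron capture

ΔA = 181 − 181 = 0; ΔZ = 73 − 74 = -1.
A is unchanged and Z drops by 1 — a proton has become a neutron (β⁺ emission or electron capture).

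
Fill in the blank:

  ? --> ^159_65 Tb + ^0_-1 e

Gd-159

Conserve mass number: A = 159 + 0, so A = 159.
Conserve atomic number: Z = 65 − 1, so Z = 64.
Z = 64 is gadolinium, so the species is ^159_64 Gd.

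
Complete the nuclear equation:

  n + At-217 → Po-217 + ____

proton

Conserve mass number: 1 + 217 = 217 + A, so A = 1.
Conserve atomic number: 0 + 85 = 84 + Z, so Z = 1.
A = 1 and Z = 1 is H-1 — a proton.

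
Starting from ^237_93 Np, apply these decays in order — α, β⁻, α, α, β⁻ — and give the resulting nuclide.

Start: (A, Z) = (237, 93).
After α: (233, 91).
After β⁻: (233, 92).
After α: (229, 90).
After α: (225, 88).
After β⁻: (225, 89).
Z = 89 is actinium.

Ac-225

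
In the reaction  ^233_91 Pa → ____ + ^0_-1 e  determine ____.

U-233

Conserve mass number: 233 = A + 0, so A = 233.
Conserve atomic number: 91 = Z − 1, so Z = 92.
Z = 92 is uranium, so the species is ^233_92 U.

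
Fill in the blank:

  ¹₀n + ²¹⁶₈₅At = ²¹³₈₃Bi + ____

Conserve mass number: 1 + 216 = 213 + A, so A = 4.
Conserve atomic number: 0 + 85 = 83 + Z, so Z = 2.
A = 4 and Z = 2 is ⁴₂He — an alpha particle.

alpha particle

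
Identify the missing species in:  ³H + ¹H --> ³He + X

neutron

Conserve mass number: 3 + 1 = 3 + A, so A = 1.
Conserve atomic number: 1 + 1 = 2 + Z, so Z = 0.
A = 1 and Z = 0 is ¹n — a neutron.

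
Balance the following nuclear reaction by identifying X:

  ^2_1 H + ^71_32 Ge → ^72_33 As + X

neutron

Conserve mass number: 2 + 71 = 72 + A, so A = 1.
Conserve atomic number: 1 + 32 = 33 + Z, so Z = 0.
A = 1 and Z = 0 is ^1_0 n — a neutron.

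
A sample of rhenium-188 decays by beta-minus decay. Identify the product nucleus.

Os-188

Beta-minus decay: mass number changes by +0, atomic number by +1.
A: 188 = 188; Z: 75 + 1 = 76.
Z = 76 is osmium, so the daughter is osmium-188.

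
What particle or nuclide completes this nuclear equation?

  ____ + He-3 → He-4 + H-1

deuteron

Conserve mass number: A + 3 = 4 + 1, so A = 2.
Conserve atomic number: Z + 2 = 2 + 1, so Z = 1.
A = 2 and Z = 1 is H-2 — a deuteron.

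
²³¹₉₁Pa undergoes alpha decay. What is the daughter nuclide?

Alpha decay: mass number changes by -4, atomic number by -2.
A: 231 − 4 = 227; Z: 91 − 2 = 89.
Z = 89 is actinium, so the daughter is ²²⁷₈₉Ac.

Ac-227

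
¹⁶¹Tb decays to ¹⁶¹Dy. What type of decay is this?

beta-minus decay

ΔA = 161 − 161 = 0; ΔZ = 66 − 65 = +1.
A is unchanged and Z rises by 1 — a neutron has become a proton (β⁻ decay).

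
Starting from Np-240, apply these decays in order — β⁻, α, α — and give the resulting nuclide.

Th-232

Start: (A, Z) = (240, 93).
After β⁻: (240, 94).
After α: (236, 92).
After α: (232, 90).
Z = 90 is thorium.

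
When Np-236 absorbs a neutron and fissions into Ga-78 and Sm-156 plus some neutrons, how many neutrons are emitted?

3

Conserve mass number: 237 = 78 + 156 + k, so k = 237 − 234 = 3.
Check atomic number: 93 = 31 + 62 + 0 = 93. ✓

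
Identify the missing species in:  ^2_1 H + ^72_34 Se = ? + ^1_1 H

Conserve mass number: 2 + 72 = A + 1, so A = 73.
Conserve atomic number: 1 + 34 = Z + 1, so Z = 34.
Z = 34 is selenium, so the species is ^73_34 Se.

Se-73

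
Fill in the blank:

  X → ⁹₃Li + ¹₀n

Li-10

Conserve mass number: A = 9 + 1, so A = 10.
Conserve atomic number: Z = 3 + 0, so Z = 3.
Z = 3 is lithium, so the species is ¹⁰₃Li.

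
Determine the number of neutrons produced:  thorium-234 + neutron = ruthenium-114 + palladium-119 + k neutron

Conserve mass number: 235 = 114 + 119 + k, so k = 235 − 233 = 2.
Check atomic number: 90 = 44 + 46 + 0 = 90. ✓

2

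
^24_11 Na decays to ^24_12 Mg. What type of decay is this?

ΔA = 24 − 24 = 0; ΔZ = 12 − 11 = +1.
A is unchanged and Z rises by 1 — a neutron has become a proton (β⁻ decay).

beta-minus decay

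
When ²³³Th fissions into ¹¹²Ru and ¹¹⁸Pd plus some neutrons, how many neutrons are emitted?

Conserve mass number: 233 = 112 + 118 + k, so k = 233 − 230 = 3.
Check atomic number: 90 = 44 + 46 + 0 = 90. ✓

3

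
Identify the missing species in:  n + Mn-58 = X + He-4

V-55

Conserve mass number: 1 + 58 = A + 4, so A = 55.
Conserve atomic number: 0 + 25 = Z + 2, so Z = 23.
Z = 23 is vanadium, so the species is V-55.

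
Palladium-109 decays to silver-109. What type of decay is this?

ΔA = 109 − 109 = 0; ΔZ = 47 − 46 = +1.
A is unchanged and Z rises by 1 — a neutron has become a proton (β⁻ decay).

beta-minus decay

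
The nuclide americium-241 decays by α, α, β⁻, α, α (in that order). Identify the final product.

Ra-225

Start: (A, Z) = (241, 95).
After α: (237, 93).
After α: (233, 91).
After β⁻: (233, 92).
After α: (229, 90).
After α: (225, 88).
Z = 88 is radium.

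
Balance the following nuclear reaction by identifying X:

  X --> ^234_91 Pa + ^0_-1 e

Th-234

Conserve mass number: A = 234 + 0, so A = 234.
Conserve atomic number: Z = 91 − 1, so Z = 90.
Z = 90 is thorium, so the species is ^234_90 Th.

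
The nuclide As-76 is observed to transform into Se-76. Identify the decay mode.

beta-minus decay

ΔA = 76 − 76 = 0; ΔZ = 34 − 33 = +1.
A is unchanged and Z rises by 1 — a neutron has become a proton (β⁻ decay).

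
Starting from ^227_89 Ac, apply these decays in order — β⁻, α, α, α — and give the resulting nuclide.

Start: (A, Z) = (227, 89).
After β⁻: (227, 90).
After α: (223, 88).
After α: (219, 86).
After α: (215, 84).
Z = 84 is polonium.

Po-215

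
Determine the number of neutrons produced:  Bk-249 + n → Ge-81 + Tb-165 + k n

4

Conserve mass number: 250 = 81 + 165 + k, so k = 250 − 246 = 4.
Check atomic number: 97 = 32 + 65 + 0 = 97. ✓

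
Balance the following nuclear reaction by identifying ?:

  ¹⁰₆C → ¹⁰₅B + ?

Conserve mass number: 10 = 10 + A, so A = 0.
Conserve atomic number: 6 = 5 + Z, so Z = 1.
A = 0 and Z = 1 is ⁰₁e — a positron.

positron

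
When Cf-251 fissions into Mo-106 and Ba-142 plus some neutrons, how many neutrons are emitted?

Conserve mass number: 251 = 106 + 142 + k, so k = 251 − 248 = 3.
Check atomic number: 98 = 42 + 56 + 0 = 98. ✓

3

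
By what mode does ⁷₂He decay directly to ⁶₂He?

ΔA = 6 − 7 = -1; ΔZ = 2 − 2 = +0.
A drops by 1 with Z unchanged — a neutron was emitted.

neutron emission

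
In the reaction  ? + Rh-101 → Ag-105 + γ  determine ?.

Conserve mass number: A + 101 = 105 + 0, so A = 4.
Conserve atomic number: Z + 45 = 47 + 0, so Z = 2.
A = 4 and Z = 2 is He-4 — an alpha particle.

alpha particle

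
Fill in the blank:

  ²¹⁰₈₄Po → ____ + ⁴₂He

Pb-206

Conserve mass number: 210 = A + 4, so A = 206.
Conserve atomic number: 84 = Z + 2, so Z = 82.
Z = 82 is lead, so the species is ²⁰⁶₈₂Pb.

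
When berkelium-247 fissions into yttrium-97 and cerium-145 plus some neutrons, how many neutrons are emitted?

Conserve mass number: 247 = 97 + 145 + k, so k = 247 − 242 = 5.
Check atomic number: 97 = 39 + 58 + 0 = 97. ✓

5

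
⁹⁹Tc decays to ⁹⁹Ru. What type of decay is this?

ΔA = 99 − 99 = 0; ΔZ = 44 − 43 = +1.
A is unchanged and Z rises by 1 — a neutron has become a proton (β⁻ decay).

beta-minus decay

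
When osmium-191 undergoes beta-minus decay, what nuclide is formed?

Beta-minus decay: mass number changes by +0, atomic number by +1.
A: 191 = 191; Z: 76 + 1 = 77.
Z = 77 is iridium, so the daughter is iridium-191.

Ir-191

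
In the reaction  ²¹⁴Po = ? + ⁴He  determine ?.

Pb-210

Conserve mass number: 214 = A + 4, so A = 210.
Conserve atomic number: 84 = Z + 2, so Z = 82.
Z = 82 is lead, so the species is ²¹⁰Pb.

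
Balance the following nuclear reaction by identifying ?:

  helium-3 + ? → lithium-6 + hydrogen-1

alpha particle

Conserve mass number: 3 + A = 6 + 1, so A = 4.
Conserve atomic number: 2 + Z = 3 + 1, so Z = 2.
A = 4 and Z = 2 is helium-4 — an alpha particle.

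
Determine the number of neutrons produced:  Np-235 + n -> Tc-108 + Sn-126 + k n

Conserve mass number: 236 = 108 + 126 + k, so k = 236 − 234 = 2.
Check atomic number: 93 = 43 + 50 + 0 = 93. ✓

2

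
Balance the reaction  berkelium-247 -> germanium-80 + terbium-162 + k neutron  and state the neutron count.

Conserve mass number: 247 = 80 + 162 + k, so k = 247 − 242 = 5.
Check atomic number: 97 = 32 + 65 + 0 = 97. ✓

5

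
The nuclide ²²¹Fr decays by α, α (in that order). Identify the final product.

Start: (A, Z) = (221, 87).
After α: (217, 85).
After α: (213, 83).
Z = 83 is bismuth.

Bi-213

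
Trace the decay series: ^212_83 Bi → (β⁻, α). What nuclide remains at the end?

Pb-208

Start: (A, Z) = (212, 83).
After β⁻: (212, 84).
After α: (208, 82).
Z = 82 is lead.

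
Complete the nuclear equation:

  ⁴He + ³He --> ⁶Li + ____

Conserve mass number: 4 + 3 = 6 + A, so A = 1.
Conserve atomic number: 2 + 2 = 3 + Z, so Z = 1.
A = 1 and Z = 1 is ¹H — a proton.

proton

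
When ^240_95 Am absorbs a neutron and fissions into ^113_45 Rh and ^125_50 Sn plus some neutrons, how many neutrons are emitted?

Conserve mass number: 241 = 113 + 125 + k, so k = 241 − 238 = 3.
Check atomic number: 95 = 45 + 50 + 0 = 95. ✓

3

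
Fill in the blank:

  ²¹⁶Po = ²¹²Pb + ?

Conserve mass number: 216 = 212 + A, so A = 4.
Conserve atomic number: 84 = 82 + Z, so Z = 2.
A = 4 and Z = 2 is ⁴He — an alpha particle.

alpha particle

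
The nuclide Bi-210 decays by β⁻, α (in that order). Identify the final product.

Start: (A, Z) = (210, 83).
After β⁻: (210, 84).
After α: (206, 82).
Z = 82 is lead.

Pb-206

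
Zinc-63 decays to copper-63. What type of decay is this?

ΔA = 63 − 63 = 0; ΔZ = 29 − 30 = -1.
A is unchanged and Z drops by 1 — a proton has become a neutron (β⁺ emission or electron capture).

beta-plus decay or electron capture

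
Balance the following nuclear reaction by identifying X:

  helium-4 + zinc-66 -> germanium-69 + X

Conserve mass number: 4 + 66 = 69 + A, so A = 1.
Conserve atomic number: 2 + 30 = 32 + Z, so Z = 0.
A = 1 and Z = 0 is neutron — a neutron.

neutron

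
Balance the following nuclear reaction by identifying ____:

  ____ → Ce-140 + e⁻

Conserve mass number: A = 140 + 0, so A = 140.
Conserve atomic number: Z = 58 − 1, so Z = 57.
Z = 57 is lanthanum, so the species is La-140.

La-140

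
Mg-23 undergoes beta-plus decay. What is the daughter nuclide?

Beta-plus decay: mass number changes by +0, atomic number by -1.
A: 23 = 23; Z: 12 − 1 = 11.
Z = 11 is sodium, so the daughter is Na-23.

Na-23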